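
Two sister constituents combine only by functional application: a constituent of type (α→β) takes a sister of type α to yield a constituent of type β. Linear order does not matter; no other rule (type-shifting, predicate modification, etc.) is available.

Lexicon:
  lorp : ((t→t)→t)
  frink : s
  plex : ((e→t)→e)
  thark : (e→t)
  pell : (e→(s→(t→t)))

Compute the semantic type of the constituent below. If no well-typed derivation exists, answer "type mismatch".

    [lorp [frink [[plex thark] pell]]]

t

[plex thark]: plex is ((e→t)→e), thark is (e→t); result e.
[[plex thark] pell]: pell is (e→(s→(t→t))), [plex thark] is e; result (s→(t→t)).
[frink [[plex thark] pell]]: [[plex thark] pell] is (s→(t→t)), frink is s; result (t→t).
[lorp [frink [[plex thark] pell]]]: lorp is ((t→t)→t), [frink [[plex thark] pell]] is (t→t); result t.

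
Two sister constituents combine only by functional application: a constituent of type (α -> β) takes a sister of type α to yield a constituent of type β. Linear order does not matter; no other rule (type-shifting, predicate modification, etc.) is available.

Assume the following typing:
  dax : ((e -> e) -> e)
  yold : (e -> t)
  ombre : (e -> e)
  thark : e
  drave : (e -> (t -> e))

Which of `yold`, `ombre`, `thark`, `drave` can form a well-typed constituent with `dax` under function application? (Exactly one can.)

yold : (e -> t) — neither side's domain matches the other.
ombre — combines: dax : ((e -> e) -> e) takes ombre : (e -> e) as argument, giving e.
thark : e — neither side's domain matches the other.
drave : (e -> (t -> e)) — neither side's domain matches the other.

ombre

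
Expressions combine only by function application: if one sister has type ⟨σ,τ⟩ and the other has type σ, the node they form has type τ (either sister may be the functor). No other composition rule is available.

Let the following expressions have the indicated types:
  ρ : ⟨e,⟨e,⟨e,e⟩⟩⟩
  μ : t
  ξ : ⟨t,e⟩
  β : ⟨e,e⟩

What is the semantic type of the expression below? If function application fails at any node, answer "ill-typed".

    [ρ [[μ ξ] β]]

At [μ ξ], ξ : ⟨t,e⟩ takes μ : t, giving e.
At [[μ ξ] β], β : ⟨e,e⟩ takes [μ ξ] : e, giving e.
At [ρ [[μ ξ] β]], ρ : ⟨e,⟨e,⟨e,e⟩⟩⟩ takes [[μ ξ] β] : e, giving ⟨e,⟨e,e⟩⟩.

⟨e,⟨e,e⟩⟩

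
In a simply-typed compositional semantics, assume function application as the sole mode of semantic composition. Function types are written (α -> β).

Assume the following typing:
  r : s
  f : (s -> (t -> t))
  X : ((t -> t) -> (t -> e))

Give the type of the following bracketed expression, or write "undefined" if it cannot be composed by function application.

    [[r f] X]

(t -> e)

[r f]: f is (s -> (t -> t)), r is s; result (t -> t).
[[r f] X]: X is ((t -> t) -> (t -> e)), [r f] is (t -> t); result (t -> e).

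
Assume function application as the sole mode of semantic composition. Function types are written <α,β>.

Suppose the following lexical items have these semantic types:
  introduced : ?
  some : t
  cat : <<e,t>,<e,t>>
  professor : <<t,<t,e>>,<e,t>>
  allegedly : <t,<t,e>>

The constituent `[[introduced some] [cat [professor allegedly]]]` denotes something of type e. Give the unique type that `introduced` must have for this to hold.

At [[introduced some] [cat [professor allegedly]]] (required: e): [cat [professor allegedly]] is <e,t>, which is not a function with range e; hence [introduced some] is the functor — type <<e,t>,e>.
At [introduced some] (required: <<e,t>,e>): some is t, which is not a function with range <<e,t>,e>; hence introduced is the functor — type <t,<<e,t>,e>>.

<t,<<e,t>,e>>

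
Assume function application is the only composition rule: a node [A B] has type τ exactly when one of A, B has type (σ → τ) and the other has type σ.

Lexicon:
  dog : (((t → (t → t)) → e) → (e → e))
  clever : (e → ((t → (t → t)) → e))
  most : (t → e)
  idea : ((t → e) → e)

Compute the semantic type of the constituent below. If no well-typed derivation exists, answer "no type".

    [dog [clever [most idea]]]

(e → e)

[most idea]: ((t → e) → e) applied to (t → e) yields e.
[clever [most idea]]: (e → ((t → (t → t)) → e)) applied to e yields ((t → (t → t)) → e).
[dog [clever [most idea]]]: (((t → (t → t)) → e) → (e → e)) applied to ((t → (t → t)) → e) yields (e → e).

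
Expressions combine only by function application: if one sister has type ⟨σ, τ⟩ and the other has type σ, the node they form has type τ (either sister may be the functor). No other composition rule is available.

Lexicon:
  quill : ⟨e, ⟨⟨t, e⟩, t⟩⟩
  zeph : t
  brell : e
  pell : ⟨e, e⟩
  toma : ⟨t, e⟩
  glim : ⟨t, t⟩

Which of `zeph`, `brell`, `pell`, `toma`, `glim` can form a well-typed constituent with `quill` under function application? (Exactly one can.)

zeph : t — no; quill wants e, and zeph wants nothing (atomic).
brell — combines: quill : ⟨e, ⟨⟨t, e⟩, t⟩⟩ takes brell : e as argument, giving ⟨⟨t, e⟩, t⟩.
pell : ⟨e, e⟩ — no; quill wants e, and pell wants e.
toma : ⟨t, e⟩ — no; quill wants e, and toma wants t.
glim : ⟨t, t⟩ — no; quill wants e, and glim wants t.

brell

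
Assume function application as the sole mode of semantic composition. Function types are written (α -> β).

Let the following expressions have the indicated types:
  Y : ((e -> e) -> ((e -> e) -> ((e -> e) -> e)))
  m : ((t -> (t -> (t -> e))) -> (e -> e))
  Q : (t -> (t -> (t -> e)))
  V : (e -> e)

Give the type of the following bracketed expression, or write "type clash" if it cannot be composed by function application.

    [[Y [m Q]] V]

At [m Q], m : ((t -> (t -> (t -> e))) -> (e -> e)) takes Q : (t -> (t -> (t -> e))), giving (e -> e).
At [Y [m Q]], Y : ((e -> e) -> ((e -> e) -> ((e -> e) -> e))) takes [m Q] : (e -> e), giving ((e -> e) -> ((e -> e) -> e)).
At [[Y [m Q]] V], [Y [m Q]] : ((e -> e) -> ((e -> e) -> e)) takes V : (e -> e), giving ((e -> e) -> e).

((e -> e) -> e)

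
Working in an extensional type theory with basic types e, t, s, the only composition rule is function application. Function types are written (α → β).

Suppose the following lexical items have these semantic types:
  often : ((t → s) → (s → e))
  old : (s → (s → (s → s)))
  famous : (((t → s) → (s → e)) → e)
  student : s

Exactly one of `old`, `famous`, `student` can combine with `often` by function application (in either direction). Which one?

famous

old : (s → (s → (s → s))) — neither side's domain matches the other.
famous — combines: famous : (((t → s) → (s → e)) → e) takes often : ((t → s) → (s → e)) as argument, giving e.
student : s — neither side's domain matches the other.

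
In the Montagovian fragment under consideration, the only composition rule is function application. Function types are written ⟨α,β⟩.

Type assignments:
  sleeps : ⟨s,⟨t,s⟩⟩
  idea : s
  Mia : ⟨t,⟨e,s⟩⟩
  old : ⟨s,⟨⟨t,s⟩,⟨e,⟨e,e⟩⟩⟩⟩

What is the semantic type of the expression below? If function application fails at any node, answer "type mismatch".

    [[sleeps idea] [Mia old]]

type mismatch

At [sleeps idea], sleeps : ⟨s,⟨t,s⟩⟩ takes idea : s, giving ⟨t,s⟩.
At [Mia old]: neither ⟨t,⟨e,s⟩⟩ nor ⟨s,⟨⟨t,s⟩,⟨e,⟨e,e⟩⟩⟩⟩ can take the other as argument; the node is ill-typed.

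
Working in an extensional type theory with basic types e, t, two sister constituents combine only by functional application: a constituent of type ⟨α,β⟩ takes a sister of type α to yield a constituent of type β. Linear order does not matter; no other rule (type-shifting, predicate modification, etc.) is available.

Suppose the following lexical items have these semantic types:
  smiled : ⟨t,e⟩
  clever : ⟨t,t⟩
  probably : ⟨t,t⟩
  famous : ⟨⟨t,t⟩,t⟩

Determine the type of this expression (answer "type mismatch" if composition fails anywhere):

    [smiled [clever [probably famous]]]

[probably famous]: functor famous : ⟨⟨t,t⟩,t⟩, argument probably : ⟨t,t⟩; result t.
[clever [probably famous]]: functor clever : ⟨t,t⟩, argument [probably famous] : t; result t.
[smiled [clever [probably famous]]]: functor smiled : ⟨t,e⟩, argument [clever [probably famous]] : t; result e.

e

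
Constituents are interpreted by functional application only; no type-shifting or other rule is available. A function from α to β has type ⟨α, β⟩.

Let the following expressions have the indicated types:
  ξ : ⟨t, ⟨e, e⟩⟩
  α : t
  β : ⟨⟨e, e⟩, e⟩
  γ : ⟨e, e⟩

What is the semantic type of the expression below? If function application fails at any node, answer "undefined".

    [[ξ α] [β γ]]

[ξ α]: ⟨t, ⟨e, e⟩⟩ applied to t yields ⟨e, e⟩.
[β γ]: ⟨⟨e, e⟩, e⟩ applied to ⟨e, e⟩ yields e.
[[ξ α] [β γ]]: ⟨e, e⟩ applied to e yields e.

e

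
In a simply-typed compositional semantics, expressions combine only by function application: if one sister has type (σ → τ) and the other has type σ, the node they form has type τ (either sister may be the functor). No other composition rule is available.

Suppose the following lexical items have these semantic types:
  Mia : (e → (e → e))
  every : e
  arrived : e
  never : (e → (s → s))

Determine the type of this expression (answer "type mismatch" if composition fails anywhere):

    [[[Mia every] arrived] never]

(s → s)

[Mia every]: (e → (e → e)) applied to e yields (e → e).
[[Mia every] arrived]: (e → e) applied to e yields e.
[[[Mia every] arrived] never]: (e → (s → s)) applied to e yields (s → s).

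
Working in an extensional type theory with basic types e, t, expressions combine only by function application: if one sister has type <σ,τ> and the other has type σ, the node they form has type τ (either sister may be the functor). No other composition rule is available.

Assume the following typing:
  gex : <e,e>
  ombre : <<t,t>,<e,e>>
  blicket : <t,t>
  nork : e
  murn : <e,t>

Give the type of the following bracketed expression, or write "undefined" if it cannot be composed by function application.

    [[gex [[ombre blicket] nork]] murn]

t

[ombre blicket]: <<t,t>,<e,e>> applied to <t,t> yields <e,e>.
[[ombre blicket] nork]: <e,e> applied to e yields e.
[gex [[ombre blicket] nork]]: <e,e> applied to e yields e.
[[gex [[ombre blicket] nork]] murn]: <e,t> applied to e yields t.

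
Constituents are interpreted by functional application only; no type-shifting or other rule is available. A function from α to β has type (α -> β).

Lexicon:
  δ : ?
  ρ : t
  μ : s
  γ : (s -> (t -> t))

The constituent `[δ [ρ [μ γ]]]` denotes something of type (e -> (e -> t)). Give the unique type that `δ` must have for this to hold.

At [δ [ρ [μ γ]]] (required: (e -> (e -> t))): [ρ [μ γ]] is t, which is not a function with range (e -> (e -> t)); hence δ is the functor — type (t -> (e -> (e -> t))).

(t -> (e -> (e -> t)))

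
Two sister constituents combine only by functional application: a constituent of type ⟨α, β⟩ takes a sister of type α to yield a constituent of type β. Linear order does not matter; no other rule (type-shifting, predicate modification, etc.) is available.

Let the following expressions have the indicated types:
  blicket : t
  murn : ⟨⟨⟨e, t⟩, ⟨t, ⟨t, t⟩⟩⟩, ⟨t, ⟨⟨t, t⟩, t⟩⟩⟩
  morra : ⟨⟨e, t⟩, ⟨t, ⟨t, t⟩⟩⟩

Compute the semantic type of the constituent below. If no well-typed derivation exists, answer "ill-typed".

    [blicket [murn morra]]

[murn morra]: murn is ⟨⟨⟨e, t⟩, ⟨t, ⟨t, t⟩⟩⟩, ⟨t, ⟨⟨t, t⟩, t⟩⟩⟩, morra is ⟨⟨e, t⟩, ⟨t, ⟨t, t⟩⟩⟩; result ⟨t, ⟨⟨t, t⟩, t⟩⟩.
[blicket [murn morra]]: [murn morra] is ⟨t, ⟨⟨t, t⟩, t⟩⟩, blicket is t; result ⟨⟨t, t⟩, t⟩.

⟨⟨t, t⟩, t⟩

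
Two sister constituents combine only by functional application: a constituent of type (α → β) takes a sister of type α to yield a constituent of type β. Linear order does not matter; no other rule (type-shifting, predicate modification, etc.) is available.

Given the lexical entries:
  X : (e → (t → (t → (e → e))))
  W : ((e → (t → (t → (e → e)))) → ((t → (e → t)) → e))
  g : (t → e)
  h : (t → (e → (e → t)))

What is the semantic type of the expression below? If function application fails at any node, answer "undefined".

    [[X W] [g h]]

[X W]: ((e → (t → (t → (e → e)))) → ((t → (e → t)) → e)) applied to (e → (t → (t → (e → e)))) yields ((t → (e → t)) → e).
[g h]: (t → e) with (t → (e → (e → t))) — neither is a function whose domain matches the other; composition fails here.

undefined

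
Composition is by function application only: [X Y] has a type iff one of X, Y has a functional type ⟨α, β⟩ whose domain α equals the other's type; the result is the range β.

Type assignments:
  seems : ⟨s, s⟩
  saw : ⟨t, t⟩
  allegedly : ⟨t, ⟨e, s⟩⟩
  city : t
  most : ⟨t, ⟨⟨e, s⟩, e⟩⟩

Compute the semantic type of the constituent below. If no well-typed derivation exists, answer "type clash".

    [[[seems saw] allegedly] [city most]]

At [seems saw]: neither ⟨s, s⟩ nor ⟨t, t⟩ can take the other as argument; the node is ill-typed.

type clash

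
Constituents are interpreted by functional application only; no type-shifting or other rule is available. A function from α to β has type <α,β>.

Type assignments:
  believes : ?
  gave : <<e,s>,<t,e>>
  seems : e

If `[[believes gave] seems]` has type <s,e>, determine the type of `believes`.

[[believes gave] seems] is required to be <s,e>. seems : e cannot yield <s,e> as functor, so [believes gave] : <e,<s,e>>.
[believes gave] is required to be <e,<s,e>>. gave : <<e,s>,<t,e>> cannot yield <e,<s,e>> as functor, so believes : <<<e,s>,<t,e>>,<e,<s,e>>>.

<<<e,s>,<t,e>>,<e,<s,e>>>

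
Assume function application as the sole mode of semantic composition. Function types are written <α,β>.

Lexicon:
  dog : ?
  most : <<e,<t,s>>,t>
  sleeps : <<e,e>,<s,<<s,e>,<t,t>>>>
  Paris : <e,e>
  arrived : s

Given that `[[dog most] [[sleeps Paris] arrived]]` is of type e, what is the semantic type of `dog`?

At [[dog most] [[sleeps Paris] arrived]] (required: e): [[sleeps Paris] arrived] is <<s,e>,<t,t>>, which is not a function with range e; hence [dog most] is the functor — type <<<s,e>,<t,t>>,e>.
At [dog most] (required: <<<s,e>,<t,t>>,e>): most is <<e,<t,s>>,t>, which is not a function with range <<<s,e>,<t,t>>,e>; hence dog is the functor — type <<<e,<t,s>>,t>,<<<s,e>,<t,t>>,e>>.

<<<e,<t,s>>,t>,<<<s,e>,<t,t>>,e>>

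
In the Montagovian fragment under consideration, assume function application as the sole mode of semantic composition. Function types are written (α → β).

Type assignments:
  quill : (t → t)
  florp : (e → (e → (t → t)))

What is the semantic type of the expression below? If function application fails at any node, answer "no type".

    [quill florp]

[quill florp]: (t → t) with (e → (e → (t → t))) — neither is a function whose domain matches the other; composition fails here.

no type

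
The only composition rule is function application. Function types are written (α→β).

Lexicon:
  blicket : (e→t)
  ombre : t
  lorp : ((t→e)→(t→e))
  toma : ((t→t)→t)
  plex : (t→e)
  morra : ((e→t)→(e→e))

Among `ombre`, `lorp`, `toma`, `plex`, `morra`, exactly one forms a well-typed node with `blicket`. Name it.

morra

ombre : t — no; blicket wants e, and ombre wants nothing (atomic).
lorp : ((t→e)→(t→e)) — no; blicket wants e, and lorp wants (t→e).
toma : ((t→t)→t) — no; blicket wants e, and toma wants (t→t).
plex : (t→e) — no; blicket wants e, and plex wants t.
morra — combines: morra : ((e→t)→(e→e)) takes blicket : (e→t) as argument, giving (e→e).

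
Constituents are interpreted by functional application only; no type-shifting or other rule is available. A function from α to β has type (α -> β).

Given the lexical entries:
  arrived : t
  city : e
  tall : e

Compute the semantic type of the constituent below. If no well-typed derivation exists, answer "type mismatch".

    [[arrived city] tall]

[arrived city]: t with e — neither is a function whose domain matches the other; composition fails here.

type mismatch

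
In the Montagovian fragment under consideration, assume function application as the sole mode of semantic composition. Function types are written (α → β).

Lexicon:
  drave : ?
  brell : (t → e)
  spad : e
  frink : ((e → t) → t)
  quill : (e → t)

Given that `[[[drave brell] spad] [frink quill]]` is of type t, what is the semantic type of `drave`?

((t → e) → (e → (t → t)))

[[[drave brell] spad] [frink quill]] is required to be t. [frink quill] : t cannot yield t as functor, so [[drave brell] spad] : (t → t).
[[drave brell] spad] is required to be (t → t). spad : e cannot yield (t → t) as functor, so [drave brell] : (e → (t → t)).
[drave brell] is required to be (e → (t → t)). brell : (t → e) cannot yield (e → (t → t)) as functor, so drave : ((t → e) → (e → (t → t))).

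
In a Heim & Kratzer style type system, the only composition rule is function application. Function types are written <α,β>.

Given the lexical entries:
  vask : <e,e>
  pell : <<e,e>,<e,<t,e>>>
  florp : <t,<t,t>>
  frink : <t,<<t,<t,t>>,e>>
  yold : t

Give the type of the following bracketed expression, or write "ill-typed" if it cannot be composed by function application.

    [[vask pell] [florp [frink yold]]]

<t,e>

[vask pell]: <<e,e>,<e,<t,e>>> applied to <e,e> yields <e,<t,e>>.
[frink yold]: <t,<<t,<t,t>>,e>> applied to t yields <<t,<t,t>>,e>.
[florp [frink yold]]: <<t,<t,t>>,e> applied to <t,<t,t>> yields e.
[[vask pell] [florp [frink yold]]]: <e,<t,e>> applied to e yields <t,e>.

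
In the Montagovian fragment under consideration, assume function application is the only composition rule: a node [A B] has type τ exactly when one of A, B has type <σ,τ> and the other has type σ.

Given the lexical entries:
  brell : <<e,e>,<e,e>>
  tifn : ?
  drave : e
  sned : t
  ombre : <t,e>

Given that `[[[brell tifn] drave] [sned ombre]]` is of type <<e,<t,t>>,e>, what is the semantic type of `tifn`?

[[[brell tifn] drave] [sned ombre]] must have type <<e,<t,t>>,e>. The sister [sned ombre] has type e; that is not a function onto <<e,<t,t>>,e>, so [[brell tifn] drave] must be the functor, of type <e,<<e,<t,t>>,e>>.
[[brell tifn] drave] must have type <e,<<e,<t,t>>,e>>. The sister drave has type e; that is not a function onto <e,<<e,<t,t>>,e>>, so [brell tifn] must be the functor, of type <e,<e,<<e,<t,t>>,e>>>.
[brell tifn] must have type <e,<e,<<e,<t,t>>,e>>>. The sister brell has type <<e,e>,<e,e>>; that is not a function onto <e,<e,<<e,<t,t>>,e>>>, so tifn must be the functor, of type <<<e,e>,<e,e>>,<e,<e,<<e,<t,t>>,e>>>>.

<<<e,e>,<e,e>>,<e,<e,<<e,<t,t>>,e>>>>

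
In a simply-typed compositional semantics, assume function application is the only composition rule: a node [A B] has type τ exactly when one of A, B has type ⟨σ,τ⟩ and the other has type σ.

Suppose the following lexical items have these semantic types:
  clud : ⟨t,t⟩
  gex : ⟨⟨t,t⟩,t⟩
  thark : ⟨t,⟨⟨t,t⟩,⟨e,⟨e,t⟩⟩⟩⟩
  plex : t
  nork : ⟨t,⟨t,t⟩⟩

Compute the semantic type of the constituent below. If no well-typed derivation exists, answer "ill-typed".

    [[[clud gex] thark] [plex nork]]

⟨e,⟨e,t⟩⟩

[clud gex]: gex is ⟨⟨t,t⟩,t⟩, clud is ⟨t,t⟩; result t.
[[clud gex] thark]: thark is ⟨t,⟨⟨t,t⟩,⟨e,⟨e,t⟩⟩⟩⟩, [clud gex] is t; result ⟨⟨t,t⟩,⟨e,⟨e,t⟩⟩⟩.
[plex nork]: nork is ⟨t,⟨t,t⟩⟩, plex is t; result ⟨t,t⟩.
[[[clud gex] thark] [plex nork]]: [[clud gex] thark] is ⟨⟨t,t⟩,⟨e,⟨e,t⟩⟩⟩, [plex nork] is ⟨t,t⟩; result ⟨e,⟨e,t⟩⟩.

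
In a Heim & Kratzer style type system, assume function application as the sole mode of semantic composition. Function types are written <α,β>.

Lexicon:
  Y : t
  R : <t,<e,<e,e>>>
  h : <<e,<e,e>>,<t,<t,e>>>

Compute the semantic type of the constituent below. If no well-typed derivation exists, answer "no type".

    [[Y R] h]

[Y R]: R is <t,<e,<e,e>>>, Y is t; result <e,<e,e>>.
[[Y R] h]: h is <<e,<e,e>>,<t,<t,e>>>, [Y R] is <e,<e,e>>; result <t,<t,e>>.

<t,<t,e>>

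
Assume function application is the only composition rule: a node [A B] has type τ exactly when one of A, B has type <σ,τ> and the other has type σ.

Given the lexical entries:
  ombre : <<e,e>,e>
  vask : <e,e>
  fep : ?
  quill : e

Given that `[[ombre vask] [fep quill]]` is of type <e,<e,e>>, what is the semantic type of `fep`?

<e,<e,<e,<e,e>>>>

For [[ombre vask] [fep quill]] to have type <e,<e,e>> with [ombre vask] of type e, [fep quill] must be the function: [fep quill] : <e,<e,<e,e>>>.
For [fep quill] to have type <e,<e,<e,e>>> with quill of type e, fep must be the function: fep : <e,<e,<e,<e,e>>>>.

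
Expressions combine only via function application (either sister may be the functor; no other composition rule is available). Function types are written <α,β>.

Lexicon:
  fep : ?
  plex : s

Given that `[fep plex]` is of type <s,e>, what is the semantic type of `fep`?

<s,<s,e>>

[fep plex] is required to be <s,e>. plex : s cannot yield <s,e> as functor, so fep : <s,<s,e>>.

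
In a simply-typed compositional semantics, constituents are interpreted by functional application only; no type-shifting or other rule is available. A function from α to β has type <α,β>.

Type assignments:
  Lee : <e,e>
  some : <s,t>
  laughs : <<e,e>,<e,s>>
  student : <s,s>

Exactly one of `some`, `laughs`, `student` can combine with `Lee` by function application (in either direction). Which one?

some : <s,t> — no; Lee wants e, and some wants s.
laughs — combines: laughs : <<e,e>,<e,s>> takes Lee : <e,e> as argument, giving <e,s>.
student : <s,s> — no; Lee wants e, and student wants s.

laughs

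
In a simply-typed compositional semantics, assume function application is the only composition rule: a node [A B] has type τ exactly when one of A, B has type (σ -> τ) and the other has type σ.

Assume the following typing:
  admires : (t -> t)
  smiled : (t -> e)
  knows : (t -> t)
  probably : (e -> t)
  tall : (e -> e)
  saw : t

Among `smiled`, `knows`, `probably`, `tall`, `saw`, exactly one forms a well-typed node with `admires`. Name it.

saw

smiled : (t -> e) — no; admires wants t, and smiled wants t.
knows : (t -> t) — no; admires wants t, and knows wants t.
probably : (e -> t) — no; admires wants t, and probably wants e.
tall : (e -> e) — no; admires wants t, and tall wants e.
saw — combines: admires : (t -> t) takes saw : t as argument, giving t.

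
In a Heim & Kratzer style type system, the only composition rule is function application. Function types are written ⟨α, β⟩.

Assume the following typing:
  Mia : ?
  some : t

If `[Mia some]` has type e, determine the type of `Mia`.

⟨t, e⟩

For [Mia some] to have type e with some of type t, Mia must be the function: Mia : ⟨t, e⟩.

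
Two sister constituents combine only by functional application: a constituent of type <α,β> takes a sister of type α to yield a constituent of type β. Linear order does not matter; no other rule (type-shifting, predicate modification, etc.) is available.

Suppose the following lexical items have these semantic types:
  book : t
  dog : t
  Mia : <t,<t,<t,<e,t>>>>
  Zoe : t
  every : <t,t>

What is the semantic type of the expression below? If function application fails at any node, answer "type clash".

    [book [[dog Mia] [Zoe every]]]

<e,t>

[dog Mia]: <t,<t,<t,<e,t>>>> applied to t yields <t,<t,<e,t>>>.
[Zoe every]: <t,t> applied to t yields t.
[[dog Mia] [Zoe every]]: <t,<t,<e,t>>> applied to t yields <t,<e,t>>.
[book [[dog Mia] [Zoe every]]]: <t,<e,t>> applied to t yields <e,t>.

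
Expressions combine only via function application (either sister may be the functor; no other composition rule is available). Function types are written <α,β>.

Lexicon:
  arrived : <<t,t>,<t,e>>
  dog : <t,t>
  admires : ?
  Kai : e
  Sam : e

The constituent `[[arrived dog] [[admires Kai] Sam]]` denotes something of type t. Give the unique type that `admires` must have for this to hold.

<e,<e,<<t,e>,t>>>

At [[arrived dog] [[admires Kai] Sam]] (required: t): [arrived dog] is <t,e>, which is not a function with range t; hence [[admires Kai] Sam] is the functor — type <<t,e>,t>.
At [[admires Kai] Sam] (required: <<t,e>,t>): Sam is e, which is not a function with range <<t,e>,t>; hence [admires Kai] is the functor — type <e,<<t,e>,t>>.
At [admires Kai] (required: <e,<<t,e>,t>>): Kai is e, which is not a function with range <e,<<t,e>,t>>; hence admires is the functor — type <e,<e,<<t,e>,t>>>.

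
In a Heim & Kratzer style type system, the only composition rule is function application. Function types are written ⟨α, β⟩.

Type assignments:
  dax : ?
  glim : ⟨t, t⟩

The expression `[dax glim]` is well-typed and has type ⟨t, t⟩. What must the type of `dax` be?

⟨⟨t, t⟩, ⟨t, t⟩⟩

[dax glim] is required to be ⟨t, t⟩. glim : ⟨t, t⟩ cannot yield ⟨t, t⟩ as functor, so dax : ⟨⟨t, t⟩, ⟨t, t⟩⟩.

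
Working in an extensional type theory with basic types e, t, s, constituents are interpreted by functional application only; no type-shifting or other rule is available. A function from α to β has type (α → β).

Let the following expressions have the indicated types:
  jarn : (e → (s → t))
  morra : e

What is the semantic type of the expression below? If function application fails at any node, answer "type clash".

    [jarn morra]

(s → t)

[jarn morra]: jarn is (e → (s → t)), morra is e; result (s → t).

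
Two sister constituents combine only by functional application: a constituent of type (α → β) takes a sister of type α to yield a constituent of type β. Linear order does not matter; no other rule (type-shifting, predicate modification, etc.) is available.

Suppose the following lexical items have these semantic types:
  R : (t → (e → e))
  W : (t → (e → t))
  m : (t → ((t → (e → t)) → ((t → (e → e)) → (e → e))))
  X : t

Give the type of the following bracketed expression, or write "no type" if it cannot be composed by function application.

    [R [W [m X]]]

[m X]: functor m : (t → ((t → (e → t)) → ((t → (e → e)) → (e → e)))), argument X : t; result ((t → (e → t)) → ((t → (e → e)) → (e → e))).
[W [m X]]: functor [m X] : ((t → (e → t)) → ((t → (e → e)) → (e → e))), argument W : (t → (e → t)); result ((t → (e → e)) → (e → e)).
[R [W [m X]]]: functor [W [m X]] : ((t → (e → e)) → (e → e)), argument R : (t → (e → e)); result (e → e).

(e → e)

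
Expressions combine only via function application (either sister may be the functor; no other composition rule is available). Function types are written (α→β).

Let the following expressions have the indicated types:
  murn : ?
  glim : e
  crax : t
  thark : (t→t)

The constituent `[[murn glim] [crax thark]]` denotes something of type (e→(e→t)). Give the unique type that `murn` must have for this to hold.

(e→(t→(e→(e→t))))

[[murn glim] [crax thark]] is required to be (e→(e→t)). [crax thark] : t cannot yield (e→(e→t)) as functor, so [murn glim] : (t→(e→(e→t))).
[murn glim] is required to be (t→(e→(e→t))). glim : e cannot yield (t→(e→(e→t))) as functor, so murn : (e→(t→(e→(e→t)))).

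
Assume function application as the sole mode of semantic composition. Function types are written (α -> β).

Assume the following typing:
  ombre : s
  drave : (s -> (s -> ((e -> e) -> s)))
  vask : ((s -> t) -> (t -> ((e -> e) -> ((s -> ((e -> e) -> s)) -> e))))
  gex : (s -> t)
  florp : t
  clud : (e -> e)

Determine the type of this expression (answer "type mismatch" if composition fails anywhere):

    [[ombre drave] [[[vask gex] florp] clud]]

e

[ombre drave] — drave of type (s -> (s -> ((e -> e) -> s))) combines with ombre of type s: type (s -> ((e -> e) -> s)).
[vask gex] — vask of type ((s -> t) -> (t -> ((e -> e) -> ((s -> ((e -> e) -> s)) -> e)))) combines with gex of type (s -> t): type (t -> ((e -> e) -> ((s -> ((e -> e) -> s)) -> e))).
[[vask gex] florp] — [vask gex] of type (t -> ((e -> e) -> ((s -> ((e -> e) -> s)) -> e))) combines with florp of type t: type ((e -> e) -> ((s -> ((e -> e) -> s)) -> e)).
[[[vask gex] florp] clud] — [[vask gex] florp] of type ((e -> e) -> ((s -> ((e -> e) -> s)) -> e)) combines with clud of type (e -> e): type ((s -> ((e -> e) -> s)) -> e).
[[ombre drave] [[[vask gex] florp] clud]] — [[[vask gex] florp] clud] of type ((s -> ((e -> e) -> s)) -> e) combines with [ombre drave] of type (s -> ((e -> e) -> s)): type e.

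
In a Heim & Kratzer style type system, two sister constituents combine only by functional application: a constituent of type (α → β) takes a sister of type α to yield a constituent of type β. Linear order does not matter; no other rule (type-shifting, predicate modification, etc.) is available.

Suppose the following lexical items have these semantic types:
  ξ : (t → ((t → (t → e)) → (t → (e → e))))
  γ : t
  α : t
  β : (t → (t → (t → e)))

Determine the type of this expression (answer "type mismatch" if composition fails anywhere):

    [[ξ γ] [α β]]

(t → (e → e))

[ξ γ]: (t → ((t → (t → e)) → (t → (e → e)))) applied to t yields ((t → (t → e)) → (t → (e → e))).
[α β]: (t → (t → (t → e))) applied to t yields (t → (t → e)).
[[ξ γ] [α β]]: ((t → (t → e)) → (t → (e → e))) applied to (t → (t → e)) yields (t → (e → e)).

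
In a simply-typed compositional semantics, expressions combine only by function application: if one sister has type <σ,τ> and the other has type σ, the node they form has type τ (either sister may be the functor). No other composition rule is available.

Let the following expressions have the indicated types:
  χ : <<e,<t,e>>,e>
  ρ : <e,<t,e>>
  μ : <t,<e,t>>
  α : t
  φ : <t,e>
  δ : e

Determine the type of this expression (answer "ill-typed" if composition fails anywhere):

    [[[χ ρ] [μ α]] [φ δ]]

[χ ρ]: <<e,<t,e>>,e> applied to <e,<t,e>> yields e.
[μ α]: <t,<e,t>> applied to t yields <e,t>.
[[χ ρ] [μ α]]: <e,t> applied to e yields t.
At [φ δ]: neither <t,e> nor e can take the other as argument; the node is ill-typed.

ill-typed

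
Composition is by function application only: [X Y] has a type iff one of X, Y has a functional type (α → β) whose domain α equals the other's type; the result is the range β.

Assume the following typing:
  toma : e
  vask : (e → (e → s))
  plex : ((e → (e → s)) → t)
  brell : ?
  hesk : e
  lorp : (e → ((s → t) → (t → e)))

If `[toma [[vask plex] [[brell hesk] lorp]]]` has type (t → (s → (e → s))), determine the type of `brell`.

(e → ((e → ((s → t) → (t → e))) → (t → (e → (t → (s → (e → s)))))))

[toma [[vask plex] [[brell hesk] lorp]]] must have type (t → (s → (e → s))). The sister toma has type e; that is not a function onto (t → (s → (e → s))), so [[vask plex] [[brell hesk] lorp]] must be the functor, of type (e → (t → (s → (e → s)))).
[[vask plex] [[brell hesk] lorp]] must have type (e → (t → (s → (e → s)))). The sister [vask plex] has type t; that is not a function onto (e → (t → (s → (e → s)))), so [[brell hesk] lorp] must be the functor, of type (t → (e → (t → (s → (e → s))))).
[[brell hesk] lorp] must have type (t → (e → (t → (s → (e → s))))). The sister lorp has type (e → ((s → t) → (t → e))); that is not a function onto (t → (e → (t → (s → (e → s))))), so [brell hesk] must be the functor, of type ((e → ((s → t) → (t → e))) → (t → (e → (t → (s → (e → s)))))).
[brell hesk] must have type ((e → ((s → t) → (t → e))) → (t → (e → (t → (s → (e → s)))))). The sister hesk has type e; that is not a function onto ((e → ((s → t) → (t → e))) → (t → (e → (t → (s → (e → s)))))), so brell must be the functor, of type (e → ((e → ((s → t) → (t → e))) → (t → (e → (t → (s → (e → s))))))).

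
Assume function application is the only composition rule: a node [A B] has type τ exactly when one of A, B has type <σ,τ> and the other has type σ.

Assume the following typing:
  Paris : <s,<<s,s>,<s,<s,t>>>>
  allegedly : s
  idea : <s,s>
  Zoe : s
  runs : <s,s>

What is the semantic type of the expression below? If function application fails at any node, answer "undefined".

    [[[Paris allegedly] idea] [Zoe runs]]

<s,t>

[Paris allegedly]: <s,<<s,s>,<s,<s,t>>>> applied to s yields <<s,s>,<s,<s,t>>>.
[[Paris allegedly] idea]: <<s,s>,<s,<s,t>>> applied to <s,s> yields <s,<s,t>>.
[Zoe runs]: <s,s> applied to s yields s.
[[[Paris allegedly] idea] [Zoe runs]]: <s,<s,t>> applied to s yields <s,t>.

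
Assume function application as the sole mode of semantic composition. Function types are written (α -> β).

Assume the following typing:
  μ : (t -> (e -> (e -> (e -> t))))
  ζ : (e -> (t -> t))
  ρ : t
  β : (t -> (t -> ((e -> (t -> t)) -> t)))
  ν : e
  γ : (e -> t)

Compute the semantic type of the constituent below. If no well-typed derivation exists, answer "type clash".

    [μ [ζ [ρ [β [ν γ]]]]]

[ν γ]: (e -> t) applied to e yields t.
[β [ν γ]]: (t -> (t -> ((e -> (t -> t)) -> t))) applied to t yields (t -> ((e -> (t -> t)) -> t)).
[ρ [β [ν γ]]]: (t -> ((e -> (t -> t)) -> t)) applied to t yields ((e -> (t -> t)) -> t).
[ζ [ρ [β [ν γ]]]]: ((e -> (t -> t)) -> t) applied to (e -> (t -> t)) yields t.
[μ [ζ [ρ [β [ν γ]]]]]: (t -> (e -> (e -> (e -> t)))) applied to t yields (e -> (e -> (e -> t))).

(e -> (e -> (e -> t)))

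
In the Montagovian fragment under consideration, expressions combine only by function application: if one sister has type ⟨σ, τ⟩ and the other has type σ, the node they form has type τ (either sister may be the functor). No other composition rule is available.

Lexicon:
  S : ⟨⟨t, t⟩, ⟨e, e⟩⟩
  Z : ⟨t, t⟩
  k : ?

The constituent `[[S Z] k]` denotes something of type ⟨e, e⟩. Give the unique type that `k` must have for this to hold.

For [[S Z] k] to have type ⟨e, e⟩ with [S Z] of type ⟨e, e⟩, k must be the function: k : ⟨⟨e, e⟩, ⟨e, e⟩⟩.

⟨⟨e, e⟩, ⟨e, e⟩⟩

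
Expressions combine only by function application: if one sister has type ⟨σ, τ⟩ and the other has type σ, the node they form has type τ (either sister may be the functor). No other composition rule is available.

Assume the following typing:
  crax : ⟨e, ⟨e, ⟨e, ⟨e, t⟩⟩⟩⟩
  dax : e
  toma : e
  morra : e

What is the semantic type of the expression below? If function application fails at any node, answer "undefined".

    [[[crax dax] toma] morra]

[crax dax]: crax is ⟨e, ⟨e, ⟨e, ⟨e, t⟩⟩⟩⟩, dax is e; result ⟨e, ⟨e, ⟨e, t⟩⟩⟩.
[[crax dax] toma]: [crax dax] is ⟨e, ⟨e, ⟨e, t⟩⟩⟩, toma is e; result ⟨e, ⟨e, t⟩⟩.
[[[crax dax] toma] morra]: [[crax dax] toma] is ⟨e, ⟨e, t⟩⟩, morra is e; result ⟨e, t⟩.

⟨e, t⟩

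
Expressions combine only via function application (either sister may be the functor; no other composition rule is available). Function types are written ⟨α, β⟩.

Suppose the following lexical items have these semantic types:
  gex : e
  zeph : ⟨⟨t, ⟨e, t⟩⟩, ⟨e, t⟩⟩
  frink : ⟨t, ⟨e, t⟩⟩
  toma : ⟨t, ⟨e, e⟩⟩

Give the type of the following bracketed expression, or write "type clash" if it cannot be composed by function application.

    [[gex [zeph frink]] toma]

⟨e, e⟩

[zeph frink]: functor zeph : ⟨⟨t, ⟨e, t⟩⟩, ⟨e, t⟩⟩, argument frink : ⟨t, ⟨e, t⟩⟩; result ⟨e, t⟩.
[gex [zeph frink]]: functor [zeph frink] : ⟨e, t⟩, argument gex : e; result t.
[[gex [zeph frink]] toma]: functor toma : ⟨t, ⟨e, e⟩⟩, argument [gex [zeph frink]] : t; result ⟨e, e⟩.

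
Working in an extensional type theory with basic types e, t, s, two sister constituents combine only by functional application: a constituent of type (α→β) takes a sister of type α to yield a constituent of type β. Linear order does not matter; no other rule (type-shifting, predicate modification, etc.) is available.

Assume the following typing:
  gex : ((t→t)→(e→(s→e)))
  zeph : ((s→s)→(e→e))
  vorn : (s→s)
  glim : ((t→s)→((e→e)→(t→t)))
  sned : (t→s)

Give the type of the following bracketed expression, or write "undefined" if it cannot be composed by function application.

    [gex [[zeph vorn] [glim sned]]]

[zeph vorn]: functor zeph : ((s→s)→(e→e)), argument vorn : (s→s); result (e→e).
[glim sned]: functor glim : ((t→s)→((e→e)→(t→t))), argument sned : (t→s); result ((e→e)→(t→t)).
[[zeph vorn] [glim sned]]: functor [glim sned] : ((e→e)→(t→t)), argument [zeph vorn] : (e→e); result (t→t).
[gex [[zeph vorn] [glim sned]]]: functor gex : ((t→t)→(e→(s→e))), argument [[zeph vorn] [glim sned]] : (t→t); result (e→(s→e)).

(e→(s→e))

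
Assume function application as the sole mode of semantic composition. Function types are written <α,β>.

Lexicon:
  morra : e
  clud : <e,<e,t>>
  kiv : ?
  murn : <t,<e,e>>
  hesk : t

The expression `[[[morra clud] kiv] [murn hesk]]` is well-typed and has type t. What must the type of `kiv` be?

<<e,t>,<<e,e>,t>>

At [[[morra clud] kiv] [murn hesk]] (required: t): [murn hesk] is <e,e>, which is not a function with range t; hence [[morra clud] kiv] is the functor — type <<e,e>,t>.
At [[morra clud] kiv] (required: <<e,e>,t>): [morra clud] is <e,t>, which is not a function with range <<e,e>,t>; hence kiv is the functor — type <<e,t>,<<e,e>,t>>.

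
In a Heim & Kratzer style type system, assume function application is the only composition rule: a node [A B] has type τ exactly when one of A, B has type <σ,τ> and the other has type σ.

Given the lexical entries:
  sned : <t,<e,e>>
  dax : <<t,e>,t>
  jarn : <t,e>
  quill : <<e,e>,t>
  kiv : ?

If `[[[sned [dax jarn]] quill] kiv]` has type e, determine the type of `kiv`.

[[[sned [dax jarn]] quill] kiv] is required to be e. [[sned [dax jarn]] quill] : t cannot yield e as functor, so kiv : <t,e>.

<t,e>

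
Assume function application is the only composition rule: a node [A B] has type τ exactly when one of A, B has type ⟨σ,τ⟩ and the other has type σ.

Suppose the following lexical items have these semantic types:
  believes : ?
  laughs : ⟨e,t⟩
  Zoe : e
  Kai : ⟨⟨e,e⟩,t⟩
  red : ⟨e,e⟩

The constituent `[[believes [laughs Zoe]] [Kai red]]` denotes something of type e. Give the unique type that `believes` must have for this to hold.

[[believes [laughs Zoe]] [Kai red]] must have type e. The sister [Kai red] has type t; that is not a function onto e, so [believes [laughs Zoe]] must be the functor, of type ⟨t,e⟩.
[believes [laughs Zoe]] must have type ⟨t,e⟩. The sister [laughs Zoe] has type t; that is not a function onto ⟨t,e⟩, so believes must be the functor, of type ⟨t,⟨t,e⟩⟩.

⟨t,⟨t,e⟩⟩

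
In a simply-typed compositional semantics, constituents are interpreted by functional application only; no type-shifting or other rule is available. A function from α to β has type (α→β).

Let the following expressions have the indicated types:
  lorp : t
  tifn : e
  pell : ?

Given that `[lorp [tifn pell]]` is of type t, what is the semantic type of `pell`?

[lorp [tifn pell]] must have type t. The sister lorp has type t; that is not a function onto t, so [tifn pell] must be the functor, of type (t→t).
[tifn pell] must have type (t→t). The sister tifn has type e; that is not a function onto (t→t), so pell must be the functor, of type (e→(t→t)).

(e→(t→t))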